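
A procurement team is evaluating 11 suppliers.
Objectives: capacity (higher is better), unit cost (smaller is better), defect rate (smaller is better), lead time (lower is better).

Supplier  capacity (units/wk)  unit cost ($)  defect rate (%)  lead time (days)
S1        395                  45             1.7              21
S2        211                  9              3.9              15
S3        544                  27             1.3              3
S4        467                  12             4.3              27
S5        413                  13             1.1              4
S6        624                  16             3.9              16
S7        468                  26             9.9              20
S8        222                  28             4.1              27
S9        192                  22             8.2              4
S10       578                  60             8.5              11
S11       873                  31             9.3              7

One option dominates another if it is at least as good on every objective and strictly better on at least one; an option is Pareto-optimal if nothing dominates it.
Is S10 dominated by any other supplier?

No

S1: worse on capacity (395 vs 578).
S2: worse on capacity (211 vs 578).
S3: worse on capacity (544 vs 578).
S4: worse on capacity (467 vs 578).
S5: worse on capacity (413 vs 578).
S6: worse on lead time (16 vs 11).
S7: worse on capacity (468 vs 578).
S8: worse on capacity (222 vs 578).
S9: worse on capacity (192 vs 578).
S11: worse on defect rate (9.3 vs 8.5).
No option is at least as good as S10 on every objective and strictly better on one.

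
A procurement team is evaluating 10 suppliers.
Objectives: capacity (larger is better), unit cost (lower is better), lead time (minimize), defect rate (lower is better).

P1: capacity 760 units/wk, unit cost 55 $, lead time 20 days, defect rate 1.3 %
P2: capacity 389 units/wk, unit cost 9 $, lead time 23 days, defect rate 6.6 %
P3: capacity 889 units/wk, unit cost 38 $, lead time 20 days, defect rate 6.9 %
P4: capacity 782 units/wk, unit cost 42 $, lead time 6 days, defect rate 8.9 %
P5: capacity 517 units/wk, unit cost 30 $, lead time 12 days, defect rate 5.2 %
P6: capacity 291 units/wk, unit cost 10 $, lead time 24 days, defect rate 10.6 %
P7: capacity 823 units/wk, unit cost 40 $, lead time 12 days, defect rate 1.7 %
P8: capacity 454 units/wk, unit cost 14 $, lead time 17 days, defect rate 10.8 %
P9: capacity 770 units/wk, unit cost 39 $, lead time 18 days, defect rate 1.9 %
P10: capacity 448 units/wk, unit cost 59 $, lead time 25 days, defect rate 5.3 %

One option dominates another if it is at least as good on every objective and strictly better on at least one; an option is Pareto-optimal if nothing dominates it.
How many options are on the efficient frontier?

8

P1: not dominated (best defect rate).
P2: not dominated (best unit cost).
P3: not dominated (best capacity).
P4: not dominated (best lead time).
P5: not dominated.
P6: dominated by P2 (capacity 389≥291, unit cost 9≤10, lead time 23≤24, defect rate 6.6≤10.6).
P7: not dominated.
P8: not dominated.
P9: not dominated.
P10: dominated by P1 (capacity 760≥448, unit cost 55≤59, lead time 20≤25, defect rate 1.3≤5.3).
Pareto-optimal: P1, P2, P3, P4, P5, P7, P8, P9 → 8.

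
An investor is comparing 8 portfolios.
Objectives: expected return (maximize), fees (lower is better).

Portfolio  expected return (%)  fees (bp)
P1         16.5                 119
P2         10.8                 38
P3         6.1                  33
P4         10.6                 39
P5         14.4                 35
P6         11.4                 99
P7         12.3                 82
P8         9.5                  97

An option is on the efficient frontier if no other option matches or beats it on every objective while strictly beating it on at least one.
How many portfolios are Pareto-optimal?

3

P1: not dominated (best expected return).
P2: dominated by P5 (expected return 14.4≥10.8, fees 35≤38).
P3: not dominated (best fees).
P4: dominated by P2 (expected return 10.8≥10.6, fees 38≤39).
P5: not dominated.
P6: dominated by P5 (expected return 14.4≥11.4, fees 35≤99).
P7: dominated by P5 (expected return 14.4≥12.3, fees 35≤82).
P8: dominated by P2 (expected return 10.8≥9.5, fees 38≤97).
Pareto-optimal: P1, P3, P5 → 3.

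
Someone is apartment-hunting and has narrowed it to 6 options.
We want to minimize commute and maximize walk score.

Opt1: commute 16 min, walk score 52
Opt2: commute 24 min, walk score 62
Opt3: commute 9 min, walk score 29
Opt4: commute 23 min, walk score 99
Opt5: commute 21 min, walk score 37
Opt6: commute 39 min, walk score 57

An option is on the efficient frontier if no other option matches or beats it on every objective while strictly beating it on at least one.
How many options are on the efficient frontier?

Opt1: not dominated.
Opt2: dominated by Opt4 (commute 23≤24, walk score 99≥62).
Opt3: not dominated (best commute).
Opt4: not dominated (best walk score).
Opt5: dominated by Opt1 (commute 16≤21, walk score 52≥37).
Opt6: dominated by Opt2 (commute 24≤39, walk score 62≥57).
Pareto-optimal: Opt1, Opt3, Opt4 → 3.

3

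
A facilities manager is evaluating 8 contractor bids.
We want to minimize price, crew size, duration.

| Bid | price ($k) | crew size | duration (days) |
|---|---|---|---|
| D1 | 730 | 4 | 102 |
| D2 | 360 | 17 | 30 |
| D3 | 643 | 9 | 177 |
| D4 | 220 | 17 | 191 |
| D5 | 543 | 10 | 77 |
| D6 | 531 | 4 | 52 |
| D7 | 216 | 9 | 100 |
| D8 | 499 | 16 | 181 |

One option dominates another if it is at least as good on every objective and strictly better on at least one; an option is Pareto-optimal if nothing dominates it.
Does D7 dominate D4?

D7 vs D4: price 216≤220, crew size 9≤17, duration 100≤191 — D7 is at least as good on every objective with at least one strict improvement.

Yes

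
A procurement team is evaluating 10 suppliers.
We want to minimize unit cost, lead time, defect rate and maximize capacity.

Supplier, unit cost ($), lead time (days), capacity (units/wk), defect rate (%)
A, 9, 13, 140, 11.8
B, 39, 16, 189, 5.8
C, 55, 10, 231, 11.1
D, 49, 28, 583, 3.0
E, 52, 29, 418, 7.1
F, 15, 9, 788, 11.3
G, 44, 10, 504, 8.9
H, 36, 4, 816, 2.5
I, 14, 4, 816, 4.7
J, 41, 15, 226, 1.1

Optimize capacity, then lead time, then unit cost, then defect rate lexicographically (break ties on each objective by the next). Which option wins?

First maximize capacity: best is 816, kept {H, I}.
Then minimize lead time: best is 4, kept {H, I}.
Then minimize unit cost: best is 14, kept {I}.

I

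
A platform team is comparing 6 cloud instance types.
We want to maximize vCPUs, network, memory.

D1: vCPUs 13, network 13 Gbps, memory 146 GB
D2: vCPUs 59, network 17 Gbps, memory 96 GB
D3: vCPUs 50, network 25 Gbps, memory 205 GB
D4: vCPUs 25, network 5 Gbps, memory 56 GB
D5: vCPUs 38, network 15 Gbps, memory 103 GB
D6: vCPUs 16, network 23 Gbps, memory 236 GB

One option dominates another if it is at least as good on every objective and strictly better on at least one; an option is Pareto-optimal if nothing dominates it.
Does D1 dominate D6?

No

D1 vs D6: D1 is worse on vCPUs (13 vs 16), so it does not dominate D6.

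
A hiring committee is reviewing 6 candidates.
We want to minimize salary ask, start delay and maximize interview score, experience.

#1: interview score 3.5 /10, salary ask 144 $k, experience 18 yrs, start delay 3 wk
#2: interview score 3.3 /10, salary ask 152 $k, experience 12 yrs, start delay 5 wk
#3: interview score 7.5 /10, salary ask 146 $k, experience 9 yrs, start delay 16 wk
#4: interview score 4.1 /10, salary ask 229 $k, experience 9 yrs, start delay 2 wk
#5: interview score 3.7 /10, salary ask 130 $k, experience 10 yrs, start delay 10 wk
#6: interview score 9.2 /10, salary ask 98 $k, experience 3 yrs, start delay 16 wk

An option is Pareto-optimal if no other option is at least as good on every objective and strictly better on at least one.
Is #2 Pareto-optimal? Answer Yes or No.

No

#1 vs #2: interview score 3.5≥3.3, salary ask 144≤152, experience 18≥12, start delay 3≤5 — #1 is at least as good on every objective and strictly better on at least one, so #1 dominates #2.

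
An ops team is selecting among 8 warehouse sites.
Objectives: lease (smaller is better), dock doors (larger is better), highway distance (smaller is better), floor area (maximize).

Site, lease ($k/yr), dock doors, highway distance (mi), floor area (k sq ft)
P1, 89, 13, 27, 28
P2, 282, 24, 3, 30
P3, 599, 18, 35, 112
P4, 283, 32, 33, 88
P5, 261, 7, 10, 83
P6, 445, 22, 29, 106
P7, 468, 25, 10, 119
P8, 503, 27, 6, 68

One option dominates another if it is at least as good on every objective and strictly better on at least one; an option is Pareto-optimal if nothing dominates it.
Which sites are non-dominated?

P1, P2, P4, P5, P6, P7, P8

P1: not dominated (best lease).
P2: not dominated (best highway distance).
P3: dominated by P7 (lease 468≤599, dock doors 25≥18, highway distance 10≤35, floor area 119≥112).
P4: not dominated (best dock doors).
P5: not dominated.
P6: not dominated.
P7: not dominated (best floor area).
P8: not dominated.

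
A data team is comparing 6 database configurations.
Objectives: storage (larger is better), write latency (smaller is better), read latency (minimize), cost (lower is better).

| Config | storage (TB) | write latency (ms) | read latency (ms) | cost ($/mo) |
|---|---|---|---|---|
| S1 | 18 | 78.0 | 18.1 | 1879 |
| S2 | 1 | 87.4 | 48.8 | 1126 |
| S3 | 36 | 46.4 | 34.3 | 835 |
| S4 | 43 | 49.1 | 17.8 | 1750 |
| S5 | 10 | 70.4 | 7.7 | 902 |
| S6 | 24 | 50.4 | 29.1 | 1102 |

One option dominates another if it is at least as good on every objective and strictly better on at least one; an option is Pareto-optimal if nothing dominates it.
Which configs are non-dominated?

S1: dominated by S4 (storage 43≥18, write latency 49.1≤78.0, read latency 17.8≤18.1, cost 1750≤1879).
S2: dominated by S3 (storage 36≥1, write latency 46.4≤87.4, read latency 34.3≤48.8, cost 835≤1126).
S3: not dominated (best write latency).
S4: not dominated (best storage).
S5: not dominated (best read latency).
S6: not dominated.

S3, S4, S5, S6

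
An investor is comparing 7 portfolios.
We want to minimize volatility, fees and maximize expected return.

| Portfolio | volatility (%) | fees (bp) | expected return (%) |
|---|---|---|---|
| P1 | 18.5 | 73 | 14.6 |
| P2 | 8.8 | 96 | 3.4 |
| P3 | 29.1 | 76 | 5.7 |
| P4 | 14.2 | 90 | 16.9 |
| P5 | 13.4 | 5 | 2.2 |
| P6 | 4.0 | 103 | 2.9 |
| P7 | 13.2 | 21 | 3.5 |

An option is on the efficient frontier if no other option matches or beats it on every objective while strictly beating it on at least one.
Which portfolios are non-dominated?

P1: not dominated.
P2: not dominated.
P3: dominated by P1 (volatility 18.5≤29.1, fees 73≤76, expected return 14.6≥5.7).
P4: not dominated (best expected return).
P5: not dominated (best fees).
P6: not dominated (best volatility).
P7: not dominated.

P1, P2, P4, P5, P6, P7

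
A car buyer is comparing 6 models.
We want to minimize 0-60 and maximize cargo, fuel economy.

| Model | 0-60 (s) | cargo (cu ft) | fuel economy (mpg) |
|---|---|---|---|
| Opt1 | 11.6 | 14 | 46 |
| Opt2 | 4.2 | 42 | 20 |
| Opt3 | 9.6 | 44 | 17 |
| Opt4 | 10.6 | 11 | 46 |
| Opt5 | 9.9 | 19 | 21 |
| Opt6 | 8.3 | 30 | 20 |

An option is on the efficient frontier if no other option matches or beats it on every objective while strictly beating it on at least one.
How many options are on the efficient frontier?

Opt1: not dominated.
Opt2: not dominated (best 0-60).
Opt3: not dominated (best cargo).
Opt4: not dominated.
Opt5: not dominated.
Opt6: dominated by Opt2 (0-60 4.2≤8.3, cargo 42≥30, fuel economy 20≥20).
Pareto-optimal: Opt1, Opt2, Opt3, Opt4, Opt5 → 5.

5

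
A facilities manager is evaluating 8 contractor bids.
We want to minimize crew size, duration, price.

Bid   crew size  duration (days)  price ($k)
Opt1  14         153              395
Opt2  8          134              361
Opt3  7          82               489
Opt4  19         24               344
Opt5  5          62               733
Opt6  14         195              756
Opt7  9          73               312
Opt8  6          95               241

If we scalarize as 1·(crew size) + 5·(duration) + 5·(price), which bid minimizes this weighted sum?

Opt1: 1·14 + 5·153 + 5·395 = 2754
Opt2: 1·8 + 5·134 + 5·361 = 2483
Opt3: 1·7 + 5·82 + 5·489 = 2862
Opt4: 1·19 + 5·24 + 5·344 = 1859
Opt5: 1·5 + 5·62 + 5·733 = 3980
Opt6: 1·14 + 5·195 + 5·756 = 4769
Opt7: 1·9 + 5·73 + 5·312 = 1934
Opt8: 1·6 + 5·95 + 5·241 = 1686
Lowest: Opt8 at 1686.

Opt8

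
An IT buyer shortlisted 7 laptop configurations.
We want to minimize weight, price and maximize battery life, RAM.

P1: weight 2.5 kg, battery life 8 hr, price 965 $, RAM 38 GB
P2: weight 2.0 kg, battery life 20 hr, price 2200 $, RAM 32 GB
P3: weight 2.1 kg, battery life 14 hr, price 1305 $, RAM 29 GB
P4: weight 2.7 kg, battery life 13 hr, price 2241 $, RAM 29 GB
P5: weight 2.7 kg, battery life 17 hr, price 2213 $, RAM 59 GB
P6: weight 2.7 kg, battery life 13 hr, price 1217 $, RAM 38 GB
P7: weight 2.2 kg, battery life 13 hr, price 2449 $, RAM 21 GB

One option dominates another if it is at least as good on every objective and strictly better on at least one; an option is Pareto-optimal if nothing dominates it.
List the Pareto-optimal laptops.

P1: not dominated (best price).
P2: not dominated (best weight).
P3: not dominated.
P4: dominated by P2 (weight 2.0≤2.7, battery life 20≥13, price 2200≤2241, RAM 32≥29).
P5: not dominated (best RAM).
P6: not dominated.
P7: dominated by P2 (weight 2.0≤2.2, battery life 20≥13, price 2200≤2449, RAM 32≥21).

P1, P2, P3, P5, P6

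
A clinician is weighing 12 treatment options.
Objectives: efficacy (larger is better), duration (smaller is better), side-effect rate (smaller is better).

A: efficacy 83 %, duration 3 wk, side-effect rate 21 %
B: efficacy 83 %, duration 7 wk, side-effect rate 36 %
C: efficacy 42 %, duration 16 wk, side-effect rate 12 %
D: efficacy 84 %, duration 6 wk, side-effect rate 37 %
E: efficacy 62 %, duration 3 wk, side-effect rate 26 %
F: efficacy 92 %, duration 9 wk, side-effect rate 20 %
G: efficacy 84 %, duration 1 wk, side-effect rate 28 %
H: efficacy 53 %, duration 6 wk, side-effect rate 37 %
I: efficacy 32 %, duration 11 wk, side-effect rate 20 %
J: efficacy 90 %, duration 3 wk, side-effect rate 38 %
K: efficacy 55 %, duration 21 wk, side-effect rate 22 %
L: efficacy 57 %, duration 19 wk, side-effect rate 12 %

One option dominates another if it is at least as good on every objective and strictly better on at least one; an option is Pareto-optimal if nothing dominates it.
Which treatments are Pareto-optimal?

A, C, F, G, J, L

A: not dominated.
B: dominated by A (efficacy 83≥83, duration 3≤7, side-effect rate 21≤36).
C: not dominated.
D: dominated by G (efficacy 84≥84, duration 1≤6, side-effect rate 28≤37).
E: dominated by A (efficacy 83≥62, duration 3≤3, side-effect rate 21≤26).
F: not dominated (best efficacy).
G: not dominated (best duration).
H: dominated by A (efficacy 83≥53, duration 3≤6, side-effect rate 21≤37).
I: dominated by F (efficacy 92≥32, duration 9≤11, side-effect rate 20≤20).
J: not dominated.
K: dominated by A (efficacy 83≥55, duration 3≤21, side-effect rate 21≤22).
L: not dominated.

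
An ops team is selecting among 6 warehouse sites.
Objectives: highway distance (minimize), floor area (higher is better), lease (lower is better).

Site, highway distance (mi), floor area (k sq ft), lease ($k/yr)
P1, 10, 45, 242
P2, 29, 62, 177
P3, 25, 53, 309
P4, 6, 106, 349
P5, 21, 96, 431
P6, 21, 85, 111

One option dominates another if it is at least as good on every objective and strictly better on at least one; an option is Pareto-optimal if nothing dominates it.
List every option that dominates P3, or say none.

P6: highway distance 21≤25, floor area 85≥53, lease 111≤309 — dominates P3.
Others (P1, P2, P4, P5) are each worse than P3 on at least one objective.

P6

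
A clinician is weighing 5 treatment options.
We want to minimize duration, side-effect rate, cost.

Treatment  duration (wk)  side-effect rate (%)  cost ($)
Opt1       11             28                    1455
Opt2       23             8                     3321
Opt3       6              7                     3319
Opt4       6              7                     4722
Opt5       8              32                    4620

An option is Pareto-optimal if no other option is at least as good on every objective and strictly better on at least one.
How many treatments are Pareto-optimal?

2

Opt1: not dominated (best cost).
Opt2: dominated by Opt3 (duration 6≤23, side-effect rate 7≤8, cost 3319≤3321).
Opt3: not dominated.
Opt4: dominated by Opt3 (duration 6≤6, side-effect rate 7≤7, cost 3319≤4722).
Opt5: dominated by Opt3 (duration 6≤8, side-effect rate 7≤32, cost 3319≤4620).
Pareto-optimal: Opt1, Opt3 → 2.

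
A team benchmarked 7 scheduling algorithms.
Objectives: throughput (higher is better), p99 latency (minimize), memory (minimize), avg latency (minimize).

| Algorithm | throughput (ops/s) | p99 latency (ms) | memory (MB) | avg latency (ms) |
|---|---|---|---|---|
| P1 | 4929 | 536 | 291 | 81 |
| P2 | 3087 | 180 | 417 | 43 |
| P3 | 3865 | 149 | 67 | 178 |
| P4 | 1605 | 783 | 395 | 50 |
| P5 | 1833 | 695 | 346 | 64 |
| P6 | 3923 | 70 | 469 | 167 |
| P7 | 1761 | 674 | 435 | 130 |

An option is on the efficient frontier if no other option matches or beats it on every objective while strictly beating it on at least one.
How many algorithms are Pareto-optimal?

P1: not dominated (best throughput).
P2: not dominated (best avg latency).
P3: not dominated (best memory).
P4: not dominated.
P5: not dominated.
P6: not dominated (best p99 latency).
P7: dominated by P1 (throughput 4929≥1761, p99 latency 536≤674, memory 291≤435, avg latency 81≤130).
Pareto-optimal: P1, P2, P3, P4, P5, P6 → 6.

6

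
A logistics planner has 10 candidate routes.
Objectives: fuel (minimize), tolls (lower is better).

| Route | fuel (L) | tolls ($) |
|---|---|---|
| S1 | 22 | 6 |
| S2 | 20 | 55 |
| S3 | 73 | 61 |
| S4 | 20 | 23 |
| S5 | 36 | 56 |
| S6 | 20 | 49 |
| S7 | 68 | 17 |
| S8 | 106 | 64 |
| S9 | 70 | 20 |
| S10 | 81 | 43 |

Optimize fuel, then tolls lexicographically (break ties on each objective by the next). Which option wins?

S4

First minimize fuel: best is 20, kept {S2, S4, S6}.
Then minimize tolls: best is 23, kept {S4}.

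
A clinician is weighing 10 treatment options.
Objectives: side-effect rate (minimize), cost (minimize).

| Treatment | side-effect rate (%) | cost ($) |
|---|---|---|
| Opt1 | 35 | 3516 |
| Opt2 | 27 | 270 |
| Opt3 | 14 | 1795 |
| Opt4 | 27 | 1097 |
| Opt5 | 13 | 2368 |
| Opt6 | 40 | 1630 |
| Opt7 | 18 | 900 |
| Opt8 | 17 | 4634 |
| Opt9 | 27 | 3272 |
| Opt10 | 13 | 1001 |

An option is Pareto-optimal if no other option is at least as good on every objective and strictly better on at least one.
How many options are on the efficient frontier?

Opt1: dominated by Opt2 (side-effect rate 27≤35, cost 270≤3516).
Opt2: not dominated (best cost).
Opt3: dominated by Opt10 (side-effect rate 13≤14, cost 1001≤1795).
Opt4: dominated by Opt2 (side-effect rate 27≤27, cost 270≤1097).
Opt5: dominated by Opt10 (side-effect rate 13≤13, cost 1001≤2368).
Opt6: dominated by Opt2 (side-effect rate 27≤40, cost 270≤1630).
Opt7: not dominated.
Opt8: dominated by Opt3 (side-effect rate 14≤17, cost 1795≤4634).
Opt9: dominated by Opt2 (side-effect rate 27≤27, cost 270≤3272).
Opt10: not dominated.
Pareto-optimal: Opt2, Opt7, Opt10 → 3.

3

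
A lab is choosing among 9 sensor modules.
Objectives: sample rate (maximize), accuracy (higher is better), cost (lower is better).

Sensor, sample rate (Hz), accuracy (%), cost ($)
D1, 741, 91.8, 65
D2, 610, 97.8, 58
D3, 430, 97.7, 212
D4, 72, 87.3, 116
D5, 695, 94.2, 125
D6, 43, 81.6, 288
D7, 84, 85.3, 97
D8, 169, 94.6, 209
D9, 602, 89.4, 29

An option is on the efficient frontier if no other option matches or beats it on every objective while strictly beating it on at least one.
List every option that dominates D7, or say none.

D1: sample rate 741≥84, accuracy 91.8≥85.3, cost 65≤97 — dominates D7.
D2: sample rate 610≥84, accuracy 97.8≥85.3, cost 58≤97 — dominates D7.
D9: sample rate 602≥84, accuracy 89.4≥85.3, cost 29≤97 — dominates D7.
Others (D3, D4, D5, D6, D8) are each worse than D7 on at least one objective.

D1, D2, D9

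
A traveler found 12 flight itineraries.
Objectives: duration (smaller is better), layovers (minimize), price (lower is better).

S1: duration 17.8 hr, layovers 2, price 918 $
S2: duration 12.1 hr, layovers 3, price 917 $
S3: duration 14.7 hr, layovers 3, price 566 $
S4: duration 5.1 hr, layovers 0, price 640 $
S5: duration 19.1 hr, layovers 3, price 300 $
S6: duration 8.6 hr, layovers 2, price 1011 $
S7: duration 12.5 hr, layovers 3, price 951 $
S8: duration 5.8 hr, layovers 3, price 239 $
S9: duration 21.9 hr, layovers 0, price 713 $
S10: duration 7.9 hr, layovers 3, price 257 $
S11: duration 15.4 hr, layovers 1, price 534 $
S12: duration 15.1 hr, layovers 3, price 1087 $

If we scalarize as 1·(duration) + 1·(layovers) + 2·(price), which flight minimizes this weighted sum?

S1: 1·17.8 + 1·2 + 2·918 = 1855.8
S2: 1·12.1 + 1·3 + 2·917 = 1849.1
S3: 1·14.7 + 1·3 + 2·566 = 1149.7
S4: 1·5.1 + 1·0 + 2·640 = 1285.1
S5: 1·19.1 + 1·3 + 2·300 = 622.1
S6: 1·8.6 + 1·2 + 2·1011 = 2032.6
S7: 1·12.5 + 1·3 + 2·951 = 1917.5
S8: 1·5.8 + 1·3 + 2·239 = 486.8
S9: 1·21.9 + 1·0 + 2·713 = 1447.9
S10: 1·7.9 + 1·3 + 2·257 = 524.9
S11: 1·15.4 + 1·1 + 2·534 = 1084.4
S12: 1·15.1 + 1·3 + 2·1087 = 2192.1
Lowest: S8 at 486.8.

S8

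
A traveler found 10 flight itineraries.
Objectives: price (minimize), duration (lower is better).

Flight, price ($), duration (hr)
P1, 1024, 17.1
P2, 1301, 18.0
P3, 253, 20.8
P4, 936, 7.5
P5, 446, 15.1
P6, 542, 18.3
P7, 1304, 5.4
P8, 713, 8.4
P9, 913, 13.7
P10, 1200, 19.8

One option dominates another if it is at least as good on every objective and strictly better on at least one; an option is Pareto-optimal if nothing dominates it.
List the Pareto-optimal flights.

P3, P4, P5, P7, P8

P1: dominated by P4 (price 936≤1024, duration 7.5≤17.1).
P2: dominated by P1 (price 1024≤1301, duration 17.1≤18.0).
P3: not dominated (best price).
P4: not dominated.
P5: not dominated.
P6: dominated by P5 (price 446≤542, duration 15.1≤18.3).
P7: not dominated (best duration).
P8: not dominated.
P9: dominated by P8 (price 713≤913, duration 8.4≤13.7).
P10: dominated by P1 (price 1024≤1200, duration 17.1≤19.8).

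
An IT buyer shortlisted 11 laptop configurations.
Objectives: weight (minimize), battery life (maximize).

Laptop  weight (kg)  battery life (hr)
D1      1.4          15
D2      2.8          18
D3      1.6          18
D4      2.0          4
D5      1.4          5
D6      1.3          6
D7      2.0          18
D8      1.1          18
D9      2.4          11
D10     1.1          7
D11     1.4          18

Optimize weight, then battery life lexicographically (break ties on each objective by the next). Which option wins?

First minimize weight: best is 1.1, kept {D8, D10}.
Then maximize battery life: best is 18, kept {D8}.

D8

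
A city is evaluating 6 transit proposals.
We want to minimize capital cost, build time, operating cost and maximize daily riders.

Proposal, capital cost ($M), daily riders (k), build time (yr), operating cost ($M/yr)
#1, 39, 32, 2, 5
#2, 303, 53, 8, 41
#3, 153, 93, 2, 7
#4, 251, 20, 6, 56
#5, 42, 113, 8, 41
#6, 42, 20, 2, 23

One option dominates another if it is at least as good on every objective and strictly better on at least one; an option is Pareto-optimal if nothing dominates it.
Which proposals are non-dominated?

#1: not dominated (best capital cost).
#2: dominated by #3 (capital cost 153≤303, daily riders 93≥53, build time 2≤8, operating cost 7≤41).
#3: not dominated.
#4: dominated by #1 (capital cost 39≤251, daily riders 32≥20, build time 2≤6, operating cost 5≤56).
#5: not dominated (best daily riders).
#6: dominated by #1 (capital cost 39≤42, daily riders 32≥20, build time 2≤2, operating cost 5≤23).

#1, #3, #5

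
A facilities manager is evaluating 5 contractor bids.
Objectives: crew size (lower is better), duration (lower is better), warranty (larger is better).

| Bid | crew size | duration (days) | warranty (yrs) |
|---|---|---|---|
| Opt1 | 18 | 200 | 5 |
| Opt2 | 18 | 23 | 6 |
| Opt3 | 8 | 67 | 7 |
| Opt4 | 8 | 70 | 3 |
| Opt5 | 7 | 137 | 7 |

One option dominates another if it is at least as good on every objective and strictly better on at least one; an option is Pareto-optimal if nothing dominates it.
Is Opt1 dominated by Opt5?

Yes

Opt5 vs Opt1: crew size 7≤18, duration 137≤200, warranty 7≥5 — Opt5 is at least as good on every objective with at least one strict improvement.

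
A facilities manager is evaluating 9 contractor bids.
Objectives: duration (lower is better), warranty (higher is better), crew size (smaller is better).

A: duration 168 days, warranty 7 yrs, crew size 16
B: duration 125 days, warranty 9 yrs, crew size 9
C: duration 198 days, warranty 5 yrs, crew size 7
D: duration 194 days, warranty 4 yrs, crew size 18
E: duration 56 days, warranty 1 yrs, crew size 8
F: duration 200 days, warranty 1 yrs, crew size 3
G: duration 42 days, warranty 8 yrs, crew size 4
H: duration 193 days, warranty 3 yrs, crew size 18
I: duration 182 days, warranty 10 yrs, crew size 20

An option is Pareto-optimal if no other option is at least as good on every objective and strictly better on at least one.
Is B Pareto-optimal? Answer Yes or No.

A: worse on duration (168 vs 125).
C: worse on duration (198 vs 125).
D: worse on duration (194 vs 125).
E: worse on warranty (1 vs 9).
F: worse on duration (200 vs 125).
G: worse on warranty (8 vs 9).
H: worse on duration (193 vs 125).
I: worse on duration (182 vs 125).
No option is at least as good as B on every objective and strictly better on one.

Yes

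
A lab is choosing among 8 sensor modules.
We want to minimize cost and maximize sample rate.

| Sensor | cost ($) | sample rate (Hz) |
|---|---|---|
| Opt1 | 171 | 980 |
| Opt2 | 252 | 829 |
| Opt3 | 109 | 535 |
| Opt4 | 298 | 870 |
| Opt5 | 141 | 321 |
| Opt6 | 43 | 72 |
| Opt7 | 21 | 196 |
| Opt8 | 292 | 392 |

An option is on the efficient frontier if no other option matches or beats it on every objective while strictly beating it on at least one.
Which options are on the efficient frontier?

Opt1: not dominated (best sample rate).
Opt2: dominated by Opt1 (cost 171≤252, sample rate 980≥829).
Opt3: not dominated.
Opt4: dominated by Opt1 (cost 171≤298, sample rate 980≥870).
Opt5: dominated by Opt3 (cost 109≤141, sample rate 535≥321).
Opt6: dominated by Opt7 (cost 21≤43, sample rate 196≥72).
Opt7: not dominated (best cost).
Opt8: dominated by Opt1 (cost 171≤292, sample rate 980≥392).

Opt1, Opt3, Opt7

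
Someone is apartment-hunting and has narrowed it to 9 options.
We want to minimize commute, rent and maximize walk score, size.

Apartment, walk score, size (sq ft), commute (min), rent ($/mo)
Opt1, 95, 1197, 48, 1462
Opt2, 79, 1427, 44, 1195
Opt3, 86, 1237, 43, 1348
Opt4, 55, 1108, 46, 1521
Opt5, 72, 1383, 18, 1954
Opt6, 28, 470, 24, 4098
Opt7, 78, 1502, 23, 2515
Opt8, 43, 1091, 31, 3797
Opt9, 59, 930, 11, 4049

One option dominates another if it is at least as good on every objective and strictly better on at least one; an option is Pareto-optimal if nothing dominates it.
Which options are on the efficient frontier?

Opt1: not dominated (best walk score).
Opt2: not dominated (best rent).
Opt3: not dominated.
Opt4: dominated by Opt2 (walk score 79≥55, size 1427≥1108, commute 44≤46, rent 1195≤1521).
Opt5: not dominated.
Opt6: dominated by Opt5 (walk score 72≥28, size 1383≥470, commute 18≤24, rent 1954≤4098).
Opt7: not dominated (best size).
Opt8: dominated by Opt5 (walk score 72≥43, size 1383≥1091, commute 18≤31, rent 1954≤3797).
Opt9: not dominated (best commute).

Opt1, Opt2, Opt3, Opt5, Opt7, Opt9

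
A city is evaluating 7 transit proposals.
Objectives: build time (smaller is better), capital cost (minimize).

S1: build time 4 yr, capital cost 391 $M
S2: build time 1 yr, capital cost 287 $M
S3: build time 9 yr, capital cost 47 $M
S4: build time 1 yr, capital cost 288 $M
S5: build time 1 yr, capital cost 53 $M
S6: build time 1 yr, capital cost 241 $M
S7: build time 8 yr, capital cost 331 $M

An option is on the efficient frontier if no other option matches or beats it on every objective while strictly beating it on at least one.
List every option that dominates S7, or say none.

S2, S4, S5, S6

S2: build time 1≤8, capital cost 287≤331 — dominates S7.
S4: build time 1≤8, capital cost 288≤331 — dominates S7.
S5: build time 1≤8, capital cost 53≤331 — dominates S7.
S6: build time 1≤8, capital cost 241≤331 — dominates S7.
Others (S1, S3) are each worse than S7 on at least one objective.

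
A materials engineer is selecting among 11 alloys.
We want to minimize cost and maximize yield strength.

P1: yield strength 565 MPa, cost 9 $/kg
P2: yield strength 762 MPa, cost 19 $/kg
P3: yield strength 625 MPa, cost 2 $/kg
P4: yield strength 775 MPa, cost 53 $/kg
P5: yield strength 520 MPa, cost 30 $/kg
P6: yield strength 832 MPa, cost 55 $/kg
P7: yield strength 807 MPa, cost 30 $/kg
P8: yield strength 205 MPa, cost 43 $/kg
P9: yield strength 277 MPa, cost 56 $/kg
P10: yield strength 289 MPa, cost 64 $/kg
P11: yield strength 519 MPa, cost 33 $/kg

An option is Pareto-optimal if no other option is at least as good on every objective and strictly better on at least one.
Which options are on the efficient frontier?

P1: dominated by P3 (yield strength 625≥565, cost 2≤9).
P2: not dominated.
P3: not dominated (best cost).
P4: dominated by P7 (yield strength 807≥775, cost 30≤53).
P5: dominated by P1 (yield strength 565≥520, cost 9≤30).
P6: not dominated (best yield strength).
P7: not dominated.
P8: dominated by P1 (yield strength 565≥205, cost 9≤43).
P9: dominated by P1 (yield strength 565≥277, cost 9≤56).
P10: dominated by P1 (yield strength 565≥289, cost 9≤64).
P11: dominated by P1 (yield strength 565≥519, cost 9≤33).

P2, P3, P6, P7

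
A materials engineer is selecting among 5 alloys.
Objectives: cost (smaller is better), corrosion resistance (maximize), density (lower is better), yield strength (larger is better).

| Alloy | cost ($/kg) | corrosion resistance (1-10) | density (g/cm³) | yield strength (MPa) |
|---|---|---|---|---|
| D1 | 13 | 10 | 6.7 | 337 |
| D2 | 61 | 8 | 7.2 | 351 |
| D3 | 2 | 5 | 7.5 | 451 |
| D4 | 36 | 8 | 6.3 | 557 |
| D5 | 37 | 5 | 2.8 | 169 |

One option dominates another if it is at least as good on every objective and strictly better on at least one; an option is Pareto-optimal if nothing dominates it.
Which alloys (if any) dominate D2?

D4: cost 36≤61, corrosion resistance 8≥8, density 6.3≤7.2, yield strength 557≥351 — dominates D2.
Others (D1, D3, D5) are each worse than D2 on at least one objective.

D4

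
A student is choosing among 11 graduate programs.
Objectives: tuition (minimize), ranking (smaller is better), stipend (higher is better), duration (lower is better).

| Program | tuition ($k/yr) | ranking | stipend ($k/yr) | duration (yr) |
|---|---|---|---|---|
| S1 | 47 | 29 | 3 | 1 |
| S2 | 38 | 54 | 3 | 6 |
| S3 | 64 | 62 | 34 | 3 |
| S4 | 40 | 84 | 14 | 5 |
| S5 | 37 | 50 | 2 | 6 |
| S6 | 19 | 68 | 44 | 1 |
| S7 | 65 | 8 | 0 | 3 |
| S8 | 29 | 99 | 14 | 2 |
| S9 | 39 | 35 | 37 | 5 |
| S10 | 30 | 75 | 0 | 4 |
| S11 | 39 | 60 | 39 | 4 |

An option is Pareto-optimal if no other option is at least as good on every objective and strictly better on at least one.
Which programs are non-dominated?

S1: not dominated.
S2: not dominated.
S3: not dominated.
S4: dominated by S6 (tuition 19≤40, ranking 68≤84, stipend 44≥14, duration 1≤5).
S5: not dominated.
S6: not dominated (best tuition).
S7: not dominated (best ranking).
S8: dominated by S6 (tuition 19≤29, ranking 68≤99, stipend 44≥14, duration 1≤2).
S9: not dominated.
S10: dominated by S6 (tuition 19≤30, ranking 68≤75, stipend 44≥0, duration 1≤4).
S11: not dominated.

S1, S2, S3, S5, S6, S7, S9, S11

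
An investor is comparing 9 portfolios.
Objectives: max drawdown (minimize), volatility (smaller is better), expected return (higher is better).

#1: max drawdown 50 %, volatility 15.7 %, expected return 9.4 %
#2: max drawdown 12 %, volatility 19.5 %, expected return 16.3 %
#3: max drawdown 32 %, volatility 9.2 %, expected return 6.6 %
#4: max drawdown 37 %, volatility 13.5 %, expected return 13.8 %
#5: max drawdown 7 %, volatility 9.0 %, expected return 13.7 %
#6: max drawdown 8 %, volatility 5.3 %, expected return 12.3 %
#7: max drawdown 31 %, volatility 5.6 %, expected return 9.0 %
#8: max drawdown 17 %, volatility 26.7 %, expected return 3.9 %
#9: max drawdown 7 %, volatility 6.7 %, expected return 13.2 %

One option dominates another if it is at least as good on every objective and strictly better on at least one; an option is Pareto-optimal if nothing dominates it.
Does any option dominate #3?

Yes

#5 vs #3: max drawdown 7≤32, volatility 9.0≤9.2, expected return 13.7≥6.6 — #5 is at least as good on every objective and strictly better on at least one, so #5 dominates #3.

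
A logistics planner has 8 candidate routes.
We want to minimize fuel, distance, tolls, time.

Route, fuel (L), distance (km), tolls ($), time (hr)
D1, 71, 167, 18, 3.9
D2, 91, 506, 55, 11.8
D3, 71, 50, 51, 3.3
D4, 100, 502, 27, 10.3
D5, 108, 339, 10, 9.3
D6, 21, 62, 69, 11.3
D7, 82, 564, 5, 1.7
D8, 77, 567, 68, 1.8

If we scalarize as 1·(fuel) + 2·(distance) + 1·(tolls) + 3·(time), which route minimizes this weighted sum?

D3

D1: 1·71 + 2·167 + 1·18 + 3·3.9 = 434.7
D2: 1·91 + 2·506 + 1·55 + 3·11.8 = 1193.4
D3: 1·71 + 2·50 + 1·51 + 3·3.3 = 231.9
D4: 1·100 + 2·502 + 1·27 + 3·10.3 = 1161.9
D5: 1·108 + 2·339 + 1·10 + 3·9.3 = 823.9
D6: 1·21 + 2·62 + 1·69 + 3·11.3 = 247.9
D7: 1·82 + 2·564 + 1·5 + 3·1.7 = 1220.1
D8: 1·77 + 2·567 + 1·68 + 3·1.8 = 1284.4
Lowest: D3 at 231.9.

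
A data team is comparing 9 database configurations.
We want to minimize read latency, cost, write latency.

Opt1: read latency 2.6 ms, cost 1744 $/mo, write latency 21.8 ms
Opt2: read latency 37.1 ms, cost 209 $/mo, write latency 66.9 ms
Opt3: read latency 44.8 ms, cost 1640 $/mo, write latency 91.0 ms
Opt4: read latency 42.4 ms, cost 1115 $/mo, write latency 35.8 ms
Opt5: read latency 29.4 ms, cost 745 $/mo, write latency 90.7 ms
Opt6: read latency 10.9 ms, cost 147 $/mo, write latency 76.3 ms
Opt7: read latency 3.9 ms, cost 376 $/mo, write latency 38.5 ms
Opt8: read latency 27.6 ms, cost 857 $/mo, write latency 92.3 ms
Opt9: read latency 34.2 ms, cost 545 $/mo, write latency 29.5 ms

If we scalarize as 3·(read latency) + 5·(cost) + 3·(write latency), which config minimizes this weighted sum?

Opt1: 3·2.6 + 5·1744 + 3·21.8 = 8793.2
Opt2: 3·37.1 + 5·209 + 3·66.9 = 1357.0
Opt3: 3·44.8 + 5·1640 + 3·91.0 = 8607.4
Opt4: 3·42.4 + 5·1115 + 3·35.8 = 5809.6
Opt5: 3·29.4 + 5·745 + 3·90.7 = 4085.3
Opt6: 3·10.9 + 5·147 + 3·76.3 = 996.6
Opt7: 3·3.9 + 5·376 + 3·38.5 = 2007.2
Opt8: 3·27.6 + 5·857 + 3·92.3 = 4644.7
Opt9: 3·34.2 + 5·545 + 3·29.5 = 2916.1
Lowest: Opt6 at 996.6.

Opt6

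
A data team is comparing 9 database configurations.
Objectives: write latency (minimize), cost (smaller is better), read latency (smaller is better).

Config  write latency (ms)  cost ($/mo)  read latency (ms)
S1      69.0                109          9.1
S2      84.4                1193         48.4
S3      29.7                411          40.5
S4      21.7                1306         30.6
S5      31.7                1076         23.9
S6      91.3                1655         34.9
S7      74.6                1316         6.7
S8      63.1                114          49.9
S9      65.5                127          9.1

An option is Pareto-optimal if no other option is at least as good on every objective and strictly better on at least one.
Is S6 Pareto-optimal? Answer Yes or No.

No

S1 vs S6: write latency 69.0≤91.3, cost 109≤1655, read latency 9.1≤34.9 — S1 is at least as good on every objective and strictly better on at least one, so S1 dominates S6.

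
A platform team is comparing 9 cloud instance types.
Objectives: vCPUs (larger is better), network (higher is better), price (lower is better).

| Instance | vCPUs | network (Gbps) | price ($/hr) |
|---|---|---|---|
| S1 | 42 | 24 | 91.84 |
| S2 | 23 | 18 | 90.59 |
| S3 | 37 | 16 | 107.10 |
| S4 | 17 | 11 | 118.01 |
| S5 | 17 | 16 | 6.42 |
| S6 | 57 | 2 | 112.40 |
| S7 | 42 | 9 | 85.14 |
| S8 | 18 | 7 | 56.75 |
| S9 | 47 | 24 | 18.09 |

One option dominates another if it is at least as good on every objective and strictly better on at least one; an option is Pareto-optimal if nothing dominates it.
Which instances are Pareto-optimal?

S1: dominated by S9 (vCPUs 47≥42, network 24≥24, price 18.09≤91.84).
S2: dominated by S9 (vCPUs 47≥23, network 24≥18, price 18.09≤90.59).
S3: dominated by S1 (vCPUs 42≥37, network 24≥16, price 91.84≤107.10).
S4: dominated by S1 (vCPUs 42≥17, network 24≥11, price 91.84≤118.01).
S5: not dominated (best price).
S6: not dominated (best vCPUs).
S7: dominated by S9 (vCPUs 47≥42, network 24≥9, price 18.09≤85.14).
S8: dominated by S9 (vCPUs 47≥18, network 24≥7, price 18.09≤56.75).
S9: not dominated.

S5, S6, S9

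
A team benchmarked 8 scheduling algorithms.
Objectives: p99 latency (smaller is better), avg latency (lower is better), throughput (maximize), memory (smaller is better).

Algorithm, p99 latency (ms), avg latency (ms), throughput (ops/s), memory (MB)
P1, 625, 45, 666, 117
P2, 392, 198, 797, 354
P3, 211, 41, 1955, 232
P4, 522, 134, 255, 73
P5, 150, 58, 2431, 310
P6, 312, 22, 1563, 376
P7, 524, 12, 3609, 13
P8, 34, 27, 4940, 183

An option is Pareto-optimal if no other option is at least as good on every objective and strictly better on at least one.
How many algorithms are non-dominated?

4

P1: dominated by P7 (p99 latency 524≤625, avg latency 12≤45, throughput 3609≥666, memory 13≤117).
P2: dominated by P3 (p99 latency 211≤392, avg latency 41≤198, throughput 1955≥797, memory 232≤354).
P3: dominated by P8 (p99 latency 34≤211, avg latency 27≤41, throughput 4940≥1955, memory 183≤232).
P4: not dominated.
P5: dominated by P8 (p99 latency 34≤150, avg latency 27≤58, throughput 4940≥2431, memory 183≤310).
P6: not dominated.
P7: not dominated (best avg latency).
P8: not dominated (best p99 latency).
Pareto-optimal: P4, P6, P7, P8 → 4.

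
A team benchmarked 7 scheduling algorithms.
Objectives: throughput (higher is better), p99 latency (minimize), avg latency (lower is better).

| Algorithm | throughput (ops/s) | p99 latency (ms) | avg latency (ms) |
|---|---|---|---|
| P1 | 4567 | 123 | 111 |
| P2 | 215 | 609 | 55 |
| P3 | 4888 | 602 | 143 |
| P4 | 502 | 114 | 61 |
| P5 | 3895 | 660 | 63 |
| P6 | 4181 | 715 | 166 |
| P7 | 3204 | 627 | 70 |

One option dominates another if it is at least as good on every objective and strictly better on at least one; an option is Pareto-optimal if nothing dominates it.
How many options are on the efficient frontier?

6

P1: not dominated.
P2: not dominated (best avg latency).
P3: not dominated (best throughput).
P4: not dominated (best p99 latency).
P5: not dominated.
P6: dominated by P1 (throughput 4567≥4181, p99 latency 123≤715, avg latency 111≤166).
P7: not dominated.
Pareto-optimal: P1, P2, P3, P4, P5, P7 → 6.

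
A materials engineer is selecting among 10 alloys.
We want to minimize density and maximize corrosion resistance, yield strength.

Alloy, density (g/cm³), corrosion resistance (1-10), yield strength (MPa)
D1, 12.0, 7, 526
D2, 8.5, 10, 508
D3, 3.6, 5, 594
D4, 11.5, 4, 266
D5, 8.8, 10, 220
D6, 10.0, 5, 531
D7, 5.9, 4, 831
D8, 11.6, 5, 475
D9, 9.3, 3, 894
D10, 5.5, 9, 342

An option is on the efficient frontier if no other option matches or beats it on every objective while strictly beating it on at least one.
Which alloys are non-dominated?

D1, D2, D3, D7, D9, D10

D1: not dominated.
D2: not dominated.
D3: not dominated (best density).
D4: dominated by D2 (density 8.5≤11.5, corrosion resistance 10≥4, yield strength 508≥266).
D5: dominated by D2 (density 8.5≤8.8, corrosion resistance 10≥10, yield strength 508≥220).
D6: dominated by D3 (density 3.6≤10.0, corrosion resistance 5≥5, yield strength 594≥531).
D7: not dominated.
D8: dominated by D2 (density 8.5≤11.6, corrosion resistance 10≥5, yield strength 508≥475).
D9: not dominated (best yield strength).
D10: not dominated.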